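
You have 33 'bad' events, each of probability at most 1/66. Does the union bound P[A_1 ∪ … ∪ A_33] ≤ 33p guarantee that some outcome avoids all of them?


Union bound: P[∪_{i=1}^{33} A_i] ≤ Σ_i P[A_i] ≤ 33·p = 33·(1/66) = 1/2.
Numerically: 1/2 ≈ 0.500.
Is 1/2 < 1? YES.
Since P[∪ A_i] ≤ 1/2 < 1, the complement has P[∩ A_i^c] ≥ 1 − 1/2 = 1/2 > 0, so some outcome avoids every A_i.

33·p = 1/2 ≈ 0.500; existence CERTIFIED by the union bound.


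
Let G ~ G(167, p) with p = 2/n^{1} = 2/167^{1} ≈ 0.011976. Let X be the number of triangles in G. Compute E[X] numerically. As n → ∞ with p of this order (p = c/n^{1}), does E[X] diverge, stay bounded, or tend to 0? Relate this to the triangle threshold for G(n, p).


Number of potential triangles: C(167, 3) = 762355.
Each occurs with probability p³ ≈ (0.011976)³ ≈ 1.7176733e-06.
By linearity: E[X] = C(167, 3)·p³ ≈ 762355 · 1.7176733e-06 ≈ 1.30948.
Here α = 1, so p = 2/n is exactly at the triangle threshold p ~ 1/n. Asymptotically E[X] → c³/6 = 2³/6 = 4/3 ≈ 1.33333, a bounded constant. In this regime the triangle count is asymptotically Poisson(c³/6).

E[X] ≈ 1.30948; in regime p = Θ(1/n^{1}) E[X] stays bounded (at the triangle threshold p ~ 1/n).


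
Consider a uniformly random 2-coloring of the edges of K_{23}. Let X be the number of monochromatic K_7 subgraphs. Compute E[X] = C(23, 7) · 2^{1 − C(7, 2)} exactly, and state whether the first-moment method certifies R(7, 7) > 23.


E[X] = C(23, 7) · 2^{1 − 21} = 245157 · 2^{−20} = 245157/1048576.
As a reduced fraction: E[X] = 245157/1048576 ≈ 0.2337999.
Is E[X] < 1? YES.
Since E[X] < 1, there exists a 2-coloring of K_{23} with no monochromatic K_7; hence R(7, 7) > 23.

E[X] = 245157/1048576 ≈ 0.2337999; E[X] < 1, so R(7, 7) > 23.


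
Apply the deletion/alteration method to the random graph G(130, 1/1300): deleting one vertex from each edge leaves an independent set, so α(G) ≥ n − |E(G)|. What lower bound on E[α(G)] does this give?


E[|E(G)|] = C(130, 2)·p = 8385 · (1/1300) = 129/20.
E[α(G)] ≥ n − E[|E(G)|] = 130 − 129/20 = 2471/20.
Numerically: ≈ 123.5500.
(This is only a lower bound; the true E[α(G)] may be larger.)

E[α(G)] ≥ 2471/20 ≈ 123.5500.


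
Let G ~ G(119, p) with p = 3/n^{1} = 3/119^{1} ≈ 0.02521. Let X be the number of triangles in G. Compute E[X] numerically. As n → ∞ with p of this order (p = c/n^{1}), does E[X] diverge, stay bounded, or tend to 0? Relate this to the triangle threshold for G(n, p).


Number of potential triangles: C(119, 3) = 273819.
Each occurs with probability p³ ≈ (0.02521)³ ≈ 1.602223e-05.
By linearity: E[X] = C(119, 3)·p³ ≈ 273819 · 1.602223e-05 ≈ 4.3872.
Here α = 1, so p = 3/n is exactly at the triangle threshold p ~ 1/n. Asymptotically E[X] → c³/6 = 3³/6 = 9/2 ≈ 4.5000, a bounded constant. In this regime the triangle count is asymptotically Poisson(c³/6).

E[X] ≈ 4.3872; in regime p = Θ(1/n^{1}) E[X] stays bounded (at the triangle threshold p ~ 1/n).


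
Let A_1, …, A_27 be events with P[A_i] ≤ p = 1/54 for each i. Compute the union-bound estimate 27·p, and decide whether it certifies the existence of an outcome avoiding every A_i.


Union bound: P[∪_{i=1}^{27} A_i] ≤ Σ_i P[A_i] ≤ 27·p = 27·(1/54) = 1/2.
Numerically: 1/2 ≈ 0.500000.
Is 1/2 < 1? YES.
Since P[∪ A_i] ≤ 1/2 < 1, the complement has P[∩ A_i^c] ≥ 1 − 1/2 = 1/2 > 0, so some outcome avoids every A_i.

27·p = 1/2 ≈ 0.500000; existence CERTIFIED by the union bound.


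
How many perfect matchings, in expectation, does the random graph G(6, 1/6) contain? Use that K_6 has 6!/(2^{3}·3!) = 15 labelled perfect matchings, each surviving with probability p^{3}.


K_6 has 6!/(2^{3}·3!) = 15 labelled perfect matchings.
For each such perfect matching H, let X_H = 1 if all 3 edges of H are present in G. Then P[X_H = 1] = p^{3} = (1/6)^{3} = 1/216.
Summing the indicators: E[X] = Σ_H E[X_H] = 15 · p^{3} = 15 · 1/216 = 5/72.
Numerically: E[X] ≈ 0.069444.

E[X] = 15 · (1/6)^{3} = 5/72 ≈ 0.069444.


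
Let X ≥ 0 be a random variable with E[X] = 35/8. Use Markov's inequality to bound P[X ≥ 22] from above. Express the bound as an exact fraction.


μ = E[X] = 35/8, a = 22.
Markov: P[X ≥ 22] ≤ μ/a = (35/8)/22 = 35/176.
Numerically: ≈ 0.1989.
(Since a = 22 > μ = 4.3750, the bound 35/176 is < 1 and informative.)

P[X ≥ 22] ≤ 35/176 ≈ 0.1989.


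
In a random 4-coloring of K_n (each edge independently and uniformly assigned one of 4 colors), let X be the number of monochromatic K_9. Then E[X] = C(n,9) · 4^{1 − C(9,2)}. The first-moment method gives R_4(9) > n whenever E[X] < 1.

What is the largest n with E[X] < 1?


We need C(n, 9) · 4^{1 − 36} < 1, i.e. C(n, 9) < 4^{36 − 1} = 1180591620717411303424.
Check values of n near the boundary:
  n = 910: C(910, 9) = 1133378248346922788210; 1133378248346922788210 < 1180591620717411303424? YES
  n = 911: C(911, 9) = 1144686900492291197405; 1144686900492291197405 < 1180591620717411303424? YES
  n = 912: C(912, 9) = 1156095740032081475120; 1156095740032081475120 < 1180591620717411303424? YES
  n = 913: C(913, 9) = 1167605542753639808390; 1167605542753639808390 < 1180591620717411303424? YES
  n = 914: C(914, 9) = 1179217089587653905932; 1179217089587653905932 < 1180591620717411303424? YES
  n = 915: C(915, 9) = 1190931166636537885130; 1190931166636537885130 < 1180591620717411303424? NO
  n = 916: C(916, 9) = 1202748565202942340440; 1202748565202942340440 < 1180591620717411303424? NO
The largest n with C(n, 9) < 1180591620717411303424 is n = 914 (where E[X] = 294804272396913476483/295147905179352825856 ≈ 0.998836). Hence R_4(9) > 914, i.e. R_4(9) ≥ 915.

Largest n = 914; hence R_4(9) > 914.


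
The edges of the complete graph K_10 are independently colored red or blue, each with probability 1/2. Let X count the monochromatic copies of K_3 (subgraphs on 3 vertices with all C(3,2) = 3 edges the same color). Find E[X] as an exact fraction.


Let X = Σ_S X_S over the C(10, 3) = 120 subsets S of size 3, where X_S = 1 if the K_3 on S is monochromatic.
For a fixed S, the K_3 on S has C(3, 2) = 3 edges. P[all 3 edges red] = (1/2)^3, and likewise for blue, so P[monochromatic] = 2·(1/2)^3 = 2^{1 − 3} = 1/4.
By linearity: E[X] = C(10, 3) · 2^{1 − 3} = 120 · 1/4 = 30.
Numerically: E[X] ≈ 30.0000.

E[X] = C(10,3)·2^(1−C(3,2)) = 30 ≈ 30.0000.


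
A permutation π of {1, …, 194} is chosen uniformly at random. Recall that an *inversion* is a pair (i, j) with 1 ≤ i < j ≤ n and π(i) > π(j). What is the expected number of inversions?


Write X = Σ X_I over the C(194, 2) = 18721 pairs i < j, with X_I the indicator of one inversion.
There are 18721 indicators.
For each fixed pair i < j, the values π(i) and π(j) are two distinct elements of {1, …, 194} in uniformly random order; by symmetry P[π(i) > π(j)] = 1/2.
By linearity: E[X] = 18721 · (1/2) = C(194, 2) · (1/2) = 18721/2 = 18721/2 ≈ 9360.50000.

E[X] = 18721/2 = 9360.50000.


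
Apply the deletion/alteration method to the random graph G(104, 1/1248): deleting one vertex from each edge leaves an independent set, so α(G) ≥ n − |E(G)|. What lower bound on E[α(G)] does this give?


E[|E(G)|] = C(104, 2)·p = 5356 · (1/1248) = 103/24.
E[α(G)] ≥ n − E[|E(G)|] = 104 − 103/24 = 2393/24.
Numerically: ≈ 99.7083.
(This is only a lower bound; the true E[α(G)] may be larger.)

E[α(G)] ≥ 2393/24 ≈ 99.7083.


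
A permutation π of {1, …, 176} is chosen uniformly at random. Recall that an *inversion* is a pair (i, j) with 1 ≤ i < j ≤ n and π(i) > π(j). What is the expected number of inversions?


Write X = Σ X_I over the C(176, 2) = 15400 pairs i < j, with X_I the indicator of one inversion.
There are 15400 indicators.
For each fixed pair i < j, the values π(i) and π(j) are two distinct elements of {1, …, 176} in uniformly random order; by symmetry P[π(i) > π(j)] = 1/2.
By linearity: E[X] = 15400 · (1/2) = C(176, 2) · (1/2) = 15400/2 = 7700 ≈ 7700.00000.

E[X] = 7700 = 7700.00000.


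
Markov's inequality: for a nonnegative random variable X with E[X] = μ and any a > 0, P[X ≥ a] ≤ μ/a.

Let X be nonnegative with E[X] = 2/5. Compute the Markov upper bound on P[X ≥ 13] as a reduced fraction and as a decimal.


μ = E[X] = 2/5, a = 13.
Markov: P[X ≥ 13] ≤ μ/a = (2/5)/13 = 2/65.
Numerically: ≈ 0.031.
(Since a = 13 > μ = 0.400, the bound 2/65 is < 1 and informative.)

P[X ≥ 13] ≤ 2/65 ≈ 0.031.


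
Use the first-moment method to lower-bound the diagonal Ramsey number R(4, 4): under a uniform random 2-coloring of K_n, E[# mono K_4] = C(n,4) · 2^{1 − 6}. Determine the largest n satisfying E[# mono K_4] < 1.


We need C(n, 4) · 2^{1 − 6} < 1, i.e. C(n, 4) < 2^{6 − 1} = 32.
Check values of n near the boundary:
  n = 4: C(4, 4) = 1; 1 < 32? YES
  n = 5: C(5, 4) = 5; 5 < 32? YES
  n = 6: C(6, 4) = 15; 15 < 32? YES
  n = 7: C(7, 4) = 35; 35 < 32? NO
  n = 8: C(8, 4) = 70; 70 < 32? NO
  n = 9: C(9, 4) = 126; 126 < 32? NO
The largest n with C(n, 4) < 32 is n = 6 (where E[X] = 15/32 ≈ 0.46875). Hence R(4, 4) > 6, i.e. R(4, 4) ≥ 7.

Largest n = 6; hence R(4, 4) > 6.


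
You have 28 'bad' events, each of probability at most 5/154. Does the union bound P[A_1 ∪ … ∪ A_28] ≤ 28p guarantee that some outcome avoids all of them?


Union bound: P[∪_{i=1}^{28} A_i] ≤ Σ_i P[A_i] ≤ 28·p = 28·(5/154) = 10/11.
Numerically: 10/11 ≈ 0.9090909.
Is 10/11 < 1? YES.
Since P[∪ A_i] ≤ 10/11 < 1, the complement has P[∩ A_i^c] ≥ 1 − 10/11 = 1/11 > 0, so some outcome avoids every A_i.

28·p = 10/11 ≈ 0.9090909; existence CERTIFIED by the union bound.


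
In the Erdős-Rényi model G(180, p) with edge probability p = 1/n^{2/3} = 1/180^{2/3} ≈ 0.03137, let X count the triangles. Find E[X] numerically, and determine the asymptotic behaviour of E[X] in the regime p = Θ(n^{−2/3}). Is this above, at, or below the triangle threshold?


Number of potential triangles: C(180, 3) = 955860.
Each occurs with probability p³ ≈ (0.03137)³ ≈ 3.086420e-05.
By linearity: E[X] = C(180, 3)·p³ ≈ 955860 · 3.086420e-05 ≈ 29.5019.
Since α = 2/3 < 1, p = c/n^{2/3} ≫ 1/n is above the triangle threshold p ~ 1/n. Asymptotically E[X] ~ (c³/6)·n^{3(1−α)} = (1³/6)·n^{1} → ∞; triangles are abundant w.h.p.

E[X] ≈ 29.5019; in regime p = Θ(1/n^{2/3}) E[X] diverges (above the triangle threshold p ~ 1/n).


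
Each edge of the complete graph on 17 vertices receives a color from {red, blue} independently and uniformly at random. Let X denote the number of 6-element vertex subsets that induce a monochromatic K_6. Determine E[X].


Let X = Σ_S X_S over the C(17, 6) = 12376 subsets S of size 6, where X_S = 1 if the K_6 on S is monochromatic.
For a fixed S, the K_6 on S has C(6, 2) = 15 edges. P[all 15 edges red] = (1/2)^15, and likewise for blue, so P[monochromatic] = 2·(1/2)^15 = 2^{1 − 15} = 1/16384.
Summing: E[X] = C(17, 6) · 2^{1 − 15} = 12376 · 1/16384 = 1547/2048.
Numerically: E[X] ≈ 0.755.

E[X] = C(17,6)·2^(1−C(6,2)) = 1547/2048 ≈ 0.755.


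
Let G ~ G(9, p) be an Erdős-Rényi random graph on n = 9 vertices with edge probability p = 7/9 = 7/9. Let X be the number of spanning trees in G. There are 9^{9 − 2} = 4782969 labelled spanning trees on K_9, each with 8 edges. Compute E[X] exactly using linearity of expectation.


K_9 has 9^{9 − 2} = 4782969 labelled spanning trees.
For each such spanning tree H, let X_H = 1 if all 8 edges of H are present in G. Then P[X_H = 1] = p^{8} = (7/9)^{8} = 5764801/43046721.
By linearity of expectation: E[X] = Σ_H E[X_H] = 4782969 · p^{8} = 4782969 · 5764801/43046721 = 5764801/9.
Numerically: E[X] ≈ 6.4053e+05.

E[X] = 4782969 · (7/9)^{8} = 5764801/9 ≈ 6.4053e+05.


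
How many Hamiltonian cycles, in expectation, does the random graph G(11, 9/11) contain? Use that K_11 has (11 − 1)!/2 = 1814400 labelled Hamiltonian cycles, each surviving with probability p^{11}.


K_11 has (11 − 1)!/2 = 1814400 labelled Hamiltonian cycles.
For each such Hamiltonian cycle H, let X_H = 1 if all 11 edges of H are present in G. Then P[X_H = 1] = p^{11} = (9/11)^{11} = 31381059609/285311670611.
Summing the indicators: E[X] = Σ_H E[X_H] = 1814400 · p^{11} = 1814400 · 31381059609/285311670611 = 56937794554569600/285311670611.
Numerically: E[X] ≈ 2e+05.

E[X] = 1814400 · (9/11)^{11} = 56937794554569600/285311670611 ≈ 2e+05.


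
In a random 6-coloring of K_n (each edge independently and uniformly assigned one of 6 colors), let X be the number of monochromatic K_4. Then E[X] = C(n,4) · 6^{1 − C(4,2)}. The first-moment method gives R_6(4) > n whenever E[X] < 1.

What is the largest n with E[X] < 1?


We need C(n, 4) · 6^{1 − 6} < 1, i.e. C(n, 4) < 6^{6 − 1} = 7776.
Check values of n near the boundary:
  n = 18: C(18, 4) = 3060; 3060 < 7776? YES
  n = 19: C(19, 4) = 3876; 3876 < 7776? YES
  n = 20: C(20, 4) = 4845; 4845 < 7776? YES
  n = 21: C(21, 4) = 5985; 5985 < 7776? YES
  n = 22: C(22, 4) = 7315; 7315 < 7776? YES
  n = 23: C(23, 4) = 8855; 8855 < 7776? NO
  n = 24: C(24, 4) = 10626; 10626 < 7776? NO
The largest n with C(n, 4) < 7776 is n = 22 (where E[X] = 7315/7776 ≈ 0.940715). Hence R_6(4) > 22, i.e. R_6(4) ≥ 23.

Largest n = 22; hence R_6(4) > 22.


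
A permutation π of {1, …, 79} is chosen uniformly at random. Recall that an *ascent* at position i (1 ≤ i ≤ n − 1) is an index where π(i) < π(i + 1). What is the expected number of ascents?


Write X = Σ X_I over i = 1, …, 78, with X_I the indicator of one ascent.
There are 78 indicators.
For each fixed i, the pair (π(i), π(i+1)) is a uniformly random ordered pair of distinct values from {1, …, 79}; by symmetry P[π(i) < π(i+1)] = 1/2.
By linearity: E[X] = 78 · (1/2) = (79 − 1) · (1/2) = 39 ≈ 39.00000.

E[X] = 39 = 39.00000.


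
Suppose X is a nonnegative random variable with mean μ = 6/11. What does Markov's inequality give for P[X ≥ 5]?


μ = E[X] = 6/11, a = 5.
Markov: P[X ≥ 5] ≤ μ/a = (6/11)/5 = 6/55.
Numerically: ≈ 0.109.
(Since a = 5 > μ = 0.545, the bound 6/55 is < 1 and informative.)

P[X ≥ 5] ≤ 6/55 ≈ 0.109.


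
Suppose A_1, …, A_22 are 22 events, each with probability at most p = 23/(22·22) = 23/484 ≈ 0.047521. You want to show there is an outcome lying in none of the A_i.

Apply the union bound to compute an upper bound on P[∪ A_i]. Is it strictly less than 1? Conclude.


Union bound: P[∪_{i=1}^{22} A_i] ≤ Σ_i P[A_i] ≤ 22·p = 22·(23/484) = 23/22.
Numerically: 23/22 ≈ 1.045455.
Is 23/22 < 1? NO.
Since the bound 23/22 is ≥ 1, the union bound is uninformative here; it does NOT by itself certify existence.

22·p = 23/22 ≈ 1.045455; existence NOT certified by the union bound.


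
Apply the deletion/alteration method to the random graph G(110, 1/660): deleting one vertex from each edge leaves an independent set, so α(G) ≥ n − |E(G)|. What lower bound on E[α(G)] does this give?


E[|E(G)|] = C(110, 2)·p = 5995 · (1/660) = 109/12.
E[α(G)] ≥ n − E[|E(G)|] = 110 − 109/12 = 1211/12.
Numerically: ≈ 100.917.
(This is only a lower bound; the true E[α(G)] may be larger.)

E[α(G)] ≥ 1211/12 ≈ 100.917.


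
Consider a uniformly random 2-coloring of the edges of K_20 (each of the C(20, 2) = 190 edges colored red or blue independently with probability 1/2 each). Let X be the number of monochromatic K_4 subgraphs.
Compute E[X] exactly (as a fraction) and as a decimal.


Let X = Σ_S X_S over the C(20, 4) = 4845 subsets S of size 4, where X_S = 1 if the K_4 on S is monochromatic.
For a fixed S, the K_4 on S has C(4, 2) = 6 edges. P[all 6 edges red] = (1/2)^6, and likewise for blue, so P[monochromatic] = 2·(1/2)^6 = 2^{1 − 6} = 1/32.
Summing: E[X] = C(20, 4) · 2^{1 − 6} = 4845 · 1/32 = 4845/32.
Numerically: E[X] ≈ 151.406250.

E[X] = C(20,4)·2^(1−C(4,2)) = 4845/32 ≈ 151.406250.


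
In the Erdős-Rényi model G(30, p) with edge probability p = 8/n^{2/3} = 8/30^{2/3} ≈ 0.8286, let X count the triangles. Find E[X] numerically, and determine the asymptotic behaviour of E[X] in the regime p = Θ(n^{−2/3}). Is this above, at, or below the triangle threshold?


Number of potential triangles: C(30, 3) = 4060.
Each occurs with probability p³ ≈ (0.8286)³ ≈ 5.688889e-01.
By linearity: E[X] = C(30, 3)·p³ ≈ 4060 · 5.688889e-01 ≈ 2309.6889.
Since α = 2/3 < 1, p = c/n^{2/3} ≫ 1/n is above the triangle threshold p ~ 1/n. Asymptotically E[X] ~ (c³/6)·n^{3(1−α)} = (8³/6)·n^{1} → ∞; triangles are abundant w.h.p.

E[X] ≈ 2309.6889; in regime p = Θ(1/n^{2/3}) E[X] diverges (above the triangle threshold p ~ 1/n).


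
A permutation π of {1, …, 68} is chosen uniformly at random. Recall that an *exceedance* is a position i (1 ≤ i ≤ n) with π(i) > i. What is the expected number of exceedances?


Write X = Σ_{i=1}^{68} X_i, where X_i = 1_{π(i) > i}.
For each fixed i, π(i) is uniform over {1, …, 68} (marginal of a uniform permutation), so P[π(i) > i] = (n − i)/n. Summing: Σ_{i=1}^{68} (n − i)/n = (0 + 1 + … + 67)/68 = 68(68 − 1)/(2·68) = (68 − 1)/2.
Hence E[X] = Σ_{i=1}^{68} (68 − i)/68 = 67/2 ≈ 33.500.

E[X] = 67/2 = 33.500.


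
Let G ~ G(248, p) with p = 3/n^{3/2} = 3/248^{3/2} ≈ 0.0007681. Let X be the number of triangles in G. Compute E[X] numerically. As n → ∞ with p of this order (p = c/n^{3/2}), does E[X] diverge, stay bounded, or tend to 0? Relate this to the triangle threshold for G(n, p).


Number of potential triangles: C(248, 3) = 2511496.
Each occurs with probability p³ ≈ (0.0007681)³ ≈ 4.532431e-10.
By linearity: E[X] = C(248, 3)·p³ ≈ 2511496 · 4.532431e-10 ≈ 0.0011.
Since α = 3/2 > 1, p = c/n^{3/2} = o(1/n) is below the triangle threshold p ~ 1/n. Asymptotically E[X] ~ (c³/6)·n^{3(1−α)} = (3³/6)·n^{-1.5} → 0, so by Markov's inequality G has no triangles w.h.p.

E[X] ≈ 0.0011; in regime p = Θ(1/n^{3/2}) E[X] tends to 0 (below the triangle threshold p ~ 1/n).


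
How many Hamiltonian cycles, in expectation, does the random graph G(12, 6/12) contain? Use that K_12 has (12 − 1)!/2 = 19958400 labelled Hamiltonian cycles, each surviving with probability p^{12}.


K_12 has (12 − 1)!/2 = 19958400 labelled Hamiltonian cycles.
For each such Hamiltonian cycle H, let X_H = 1 if all 12 edges of H are present in G. Then P[X_H = 1] = p^{12} = (1/2)^{12} = 1/4096.
By linearity of expectation: E[X] = Σ_H E[X_H] = 19958400 · p^{12} = 19958400 · 1/4096 = 155925/32.
Numerically: E[X] ≈ 4.87e+03.

E[X] = 19958400 · (1/2)^{12} = 155925/32 ≈ 4.87e+03.


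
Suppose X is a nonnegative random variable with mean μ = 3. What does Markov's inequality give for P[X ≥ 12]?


μ = E[X] = 3, a = 12.
Markov: P[X ≥ 12] ≤ μ/a = (3)/12 = 1/4.
Numerically: ≈ 0.250000.
(Since a = 12 > μ = 3.000000, the bound 1/4 is < 1 and informative.)

P[X ≥ 12] ≤ 1/4 ≈ 0.250000.


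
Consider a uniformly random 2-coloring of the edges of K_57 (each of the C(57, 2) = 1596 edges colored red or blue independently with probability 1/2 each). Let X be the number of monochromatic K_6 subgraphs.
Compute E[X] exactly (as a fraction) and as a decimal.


Let X = Σ_S X_S over the C(57, 6) = 36288252 subsets S of size 6, where X_S = 1 if the K_6 on S is monochromatic.
For a fixed S, the K_6 on S has C(6, 2) = 15 edges. P[all 15 edges red] = (1/2)^15, and likewise for blue, so P[monochromatic] = 2·(1/2)^15 = 2^{1 − 15} = 1/16384.
Summing: E[X] = C(57, 6) · 2^{1 − 15} = 36288252 · 1/16384 = 9072063/4096.
Numerically: E[X] ≈ 2214.8591.

E[X] = C(57,6)·2^(1−C(6,2)) = 9072063/4096 ≈ 2214.8591.


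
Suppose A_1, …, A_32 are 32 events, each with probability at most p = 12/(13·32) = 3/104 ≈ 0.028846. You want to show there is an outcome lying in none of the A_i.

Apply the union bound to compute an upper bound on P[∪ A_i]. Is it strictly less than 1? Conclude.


Union bound: P[∪_{i=1}^{32} A_i] ≤ Σ_i P[A_i] ≤ 32·p = 32·(3/104) = 12/13.
Numerically: 12/13 ≈ 0.923077.
Is 12/13 < 1? YES.
Since P[∪ A_i] ≤ 12/13 < 1, the complement has P[∩ A_i^c] ≥ 1 − 12/13 = 1/13 > 0, so some outcome avoids every A_i.

32·p = 12/13 ≈ 0.923077; existence CERTIFIED by the union bound.


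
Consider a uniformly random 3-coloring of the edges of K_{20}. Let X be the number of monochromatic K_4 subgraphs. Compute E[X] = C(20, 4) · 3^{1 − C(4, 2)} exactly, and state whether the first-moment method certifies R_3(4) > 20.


E[X] = C(20, 4) · 3^{1 − 6} = 4845 · 3^{−5} = 4845/243.
As a reduced fraction: E[X] = 1615/81 ≈ 19.9382716.
Is E[X] < 1? NO.
Since E[X] ≥ 1, the first-moment bound is inconclusive at n = 20; it does NOT by itself certify R_3(4) > 20.

E[X] = 1615/81 ≈ 19.9382716; E[X] ≥ 1; first-moment method inconclusive here.


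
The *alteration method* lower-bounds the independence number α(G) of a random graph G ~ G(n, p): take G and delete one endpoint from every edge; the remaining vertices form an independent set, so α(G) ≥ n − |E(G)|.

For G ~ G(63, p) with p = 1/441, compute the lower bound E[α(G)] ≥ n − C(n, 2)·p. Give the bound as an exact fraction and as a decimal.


E[|E(G)|] = C(63, 2)·p = 1953 · (1/441) = 31/7.
E[α(G)] ≥ n − E[|E(G)|] = 63 − 31/7 = 410/7.
Numerically: ≈ 58.5714.
(This is only a lower bound; the true E[α(G)] may be larger.)

E[α(G)] ≥ 410/7 ≈ 58.5714.


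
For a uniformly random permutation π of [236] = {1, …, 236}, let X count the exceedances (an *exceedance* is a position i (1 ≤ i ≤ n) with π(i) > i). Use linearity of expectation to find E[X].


Write X = Σ_{i=1}^{236} X_i, where X_i = 1_{π(i) > i}.
For each fixed i, π(i) is uniform over {1, …, 236} (marginal of a uniform permutation), so P[π(i) > i] = (n − i)/n. Summing: Σ_{i=1}^{236} (n − i)/n = (0 + 1 + … + 235)/236 = 236(236 − 1)/(2·236) = (236 − 1)/2.
Hence E[X] = Σ_{i=1}^{236} (236 − i)/236 = 235/2 ≈ 117.500.

E[X] = 235/2 = 117.500.


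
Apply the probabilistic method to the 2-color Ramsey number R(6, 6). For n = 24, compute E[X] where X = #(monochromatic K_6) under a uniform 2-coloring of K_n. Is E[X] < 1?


E[X] = C(24, 6) · 2^{1 − 15} = 134596 · 2^{−14} = 134596/16384.
As a reduced fraction: E[X] = 33649/4096 ≈ 8.2150879.
Is E[X] < 1? NO.
Since E[X] ≥ 1, the first-moment bound is inconclusive at n = 24; it does NOT by itself certify R(6, 6) > 24.

E[X] = 33649/4096 ≈ 8.2150879; E[X] ≥ 1; first-moment method inconclusive here.


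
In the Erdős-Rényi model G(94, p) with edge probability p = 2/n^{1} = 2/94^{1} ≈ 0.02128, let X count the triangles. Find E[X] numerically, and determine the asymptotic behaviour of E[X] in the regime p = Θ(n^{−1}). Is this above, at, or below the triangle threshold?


Number of potential triangles: C(94, 3) = 134044.
Each occurs with probability p³ ≈ (0.02128)³ ≈ 9.631777e-06.
By linearity: E[X] = C(94, 3)·p³ ≈ 134044 · 9.631777e-06 ≈ 1.2911.
Here α = 1, so p = 2/n is exactly at the triangle threshold p ~ 1/n. Asymptotically E[X] → c³/6 = 2³/6 = 4/3 ≈ 1.3333, a bounded constant. In this regime the triangle count is asymptotically Poisson(c³/6).

E[X] ≈ 1.2911; in regime p = Θ(1/n^{1}) E[X] stays bounded (at the triangle threshold p ~ 1/n).


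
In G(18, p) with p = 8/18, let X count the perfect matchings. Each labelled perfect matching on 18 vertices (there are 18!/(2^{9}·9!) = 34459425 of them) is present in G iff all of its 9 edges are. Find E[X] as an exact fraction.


K_18 has 18!/(2^{9}·9!) = 34459425 labelled perfect matchings.
For each such perfect matching H, let X_H = 1 if all 9 edges of H are present in G. Then P[X_H = 1] = p^{9} = (4/9)^{9} = 262144/387420489.
By linearity: E[X] = Σ_H E[X_H] = 34459425 · p^{9} = 34459425 · 262144/387420489 = 111522611200/4782969.
Numerically: E[X] ≈ 23317.

E[X] = 34459425 · (4/9)^{9} = 111522611200/4782969 ≈ 23317.


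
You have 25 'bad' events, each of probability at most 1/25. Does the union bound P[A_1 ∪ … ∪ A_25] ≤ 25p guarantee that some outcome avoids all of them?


Union bound: P[∪_{i=1}^{25} A_i] ≤ Σ_i P[A_i] ≤ 25·p = 25·(1/25) = 1.
Numerically: 1 ≈ 1.00000.
Is 1 < 1? NO.
Since the bound 1 is ≥ 1, the union bound is uninformative here; it does NOT by itself certify existence.

25·p = 1 ≈ 1.00000; existence NOT certified by the union bound.


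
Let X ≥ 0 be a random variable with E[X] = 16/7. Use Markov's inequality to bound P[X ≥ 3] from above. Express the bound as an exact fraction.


μ = E[X] = 16/7, a = 3.
Markov: P[X ≥ 3] ≤ μ/a = (16/7)/3 = 16/21.
Numerically: ≈ 0.76190.
(Since a = 3 > μ = 2.28571, the bound 16/21 is < 1 and informative.)

P[X ≥ 3] ≤ 16/21 ≈ 0.76190.


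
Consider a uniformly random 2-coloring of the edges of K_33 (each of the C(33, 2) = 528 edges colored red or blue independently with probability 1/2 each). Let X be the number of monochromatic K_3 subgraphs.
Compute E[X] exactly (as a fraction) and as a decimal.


Let X = Σ_S X_S over the C(33, 3) = 5456 subsets S of size 3, where X_S = 1 if the K_3 on S is monochromatic.
For a fixed S, the K_3 on S has C(3, 2) = 3 edges. P[all 3 edges red] = (1/2)^3, and likewise for blue, so P[monochromatic] = 2·(1/2)^3 = 2^{1 − 3} = 1/4.
By linearity of expectation: E[X] = C(33, 3) · 2^{1 − 3} = 5456 · 1/4 = 1364.
Numerically: E[X] ≈ 1364.000000.

E[X] = C(33,3)·2^(1−C(3,2)) = 1364 ≈ 1364.000000.


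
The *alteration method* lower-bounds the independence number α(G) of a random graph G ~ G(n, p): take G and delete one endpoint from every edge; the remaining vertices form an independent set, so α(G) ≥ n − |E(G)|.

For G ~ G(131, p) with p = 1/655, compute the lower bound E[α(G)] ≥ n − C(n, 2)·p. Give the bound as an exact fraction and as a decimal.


E[|E(G)|] = C(131, 2)·p = 8515 · (1/655) = 13.
E[α(G)] ≥ n − E[|E(G)|] = 131 − 13 = 118.
Numerically: ≈ 118.000000.
(This is only a lower bound; the true E[α(G)] may be larger.)

E[α(G)] ≥ 118 ≈ 118.000000.


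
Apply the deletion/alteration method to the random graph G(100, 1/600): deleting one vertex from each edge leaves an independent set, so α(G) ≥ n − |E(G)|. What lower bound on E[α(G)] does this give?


E[|E(G)|] = C(100, 2)·p = 4950 · (1/600) = 33/4.
E[α(G)] ≥ n − E[|E(G)|] = 100 − 33/4 = 367/4.
Numerically: ≈ 91.750.
(This is only a lower bound; the true E[α(G)] may be larger.)

E[α(G)] ≥ 367/4 ≈ 91.750.


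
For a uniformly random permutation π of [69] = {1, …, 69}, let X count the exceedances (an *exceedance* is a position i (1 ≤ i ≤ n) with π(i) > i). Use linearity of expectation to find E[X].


Write X = Σ_{i=1}^{69} X_i, where X_i = 1_{π(i) > i}.
For each fixed i, π(i) is uniform over {1, …, 69} (marginal of a uniform permutation), so P[π(i) > i] = (n − i)/n. Summing: Σ_{i=1}^{69} (n − i)/n = (0 + 1 + … + 68)/69 = 69(69 − 1)/(2·69) = (69 − 1)/2.
Hence E[X] = Σ_{i=1}^{69} (69 − i)/69 = 34 ≈ 34.000000.

E[X] = 34 = 34.000000.


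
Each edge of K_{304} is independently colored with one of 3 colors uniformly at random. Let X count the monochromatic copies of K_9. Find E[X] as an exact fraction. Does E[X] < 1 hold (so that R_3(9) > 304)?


E[X] = C(304, 9) · 3^{1 − 36} = 54222992899492560 · 3^{−35} = 54222992899492560/50031545098999707.
As a reduced fraction: E[X] = 18074330966497520/16677181699666569 ≈ 1.0837761.
Is E[X] < 1? NO.
Since E[X] ≥ 1, the first-moment bound is inconclusive at n = 304; it does NOT by itself certify R_3(9) > 304.

E[X] = 18074330966497520/16677181699666569 ≈ 1.0837761; E[X] ≥ 1; first-moment method inconclusive here.


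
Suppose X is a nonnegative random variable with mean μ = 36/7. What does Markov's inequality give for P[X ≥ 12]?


μ = E[X] = 36/7, a = 12.
Markov: P[X ≥ 12] ≤ μ/a = (36/7)/12 = 3/7.
Numerically: ≈ 0.428571.
(Since a = 12 > μ = 5.142857, the bound 3/7 is < 1 and informative.)

P[X ≥ 12] ≤ 3/7 ≈ 0.428571.


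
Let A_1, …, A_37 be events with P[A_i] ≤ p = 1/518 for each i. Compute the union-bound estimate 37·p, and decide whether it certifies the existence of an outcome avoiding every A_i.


Union bound: P[∪_{i=1}^{37} A_i] ≤ Σ_i P[A_i] ≤ 37·p = 37·(1/518) = 1/14.
Numerically: 1/14 ≈ 0.07143.
Is 1/14 < 1? YES.
Since P[∪ A_i] ≤ 1/14 < 1, the complement has P[∩ A_i^c] ≥ 1 − 1/14 = 13/14 > 0, so some outcome avoids every A_i.

37·p = 1/14 ≈ 0.07143; existence CERTIFIED by the union bound.


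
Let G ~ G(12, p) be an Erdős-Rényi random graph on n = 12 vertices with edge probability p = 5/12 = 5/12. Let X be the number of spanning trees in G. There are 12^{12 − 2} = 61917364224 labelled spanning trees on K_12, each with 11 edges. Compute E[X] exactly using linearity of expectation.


K_12 has 12^{12 − 2} = 61917364224 labelled spanning trees.
For each such spanning tree H, let X_H = 1 if all 11 edges of H are present in G. Then P[X_H = 1] = p^{11} = (5/12)^{11} = 48828125/743008370688.
By linearity: E[X] = Σ_H E[X_H] = 61917364224 · p^{11} = 61917364224 · 48828125/743008370688 = 48828125/12.
Numerically: E[X] ≈ 4.07e+06.

E[X] = 61917364224 · (5/12)^{11} = 48828125/12 ≈ 4.07e+06.


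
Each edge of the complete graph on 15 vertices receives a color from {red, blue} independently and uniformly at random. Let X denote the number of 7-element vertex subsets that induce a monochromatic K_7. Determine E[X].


Let X = Σ_S X_S over the C(15, 7) = 6435 subsets S of size 7, where X_S = 1 if the K_7 on S is monochromatic.
For a fixed S, the K_7 on S has C(7, 2) = 21 edges. P[all 21 edges red] = (1/2)^21, and likewise for blue, so P[monochromatic] = 2·(1/2)^21 = 2^{1 − 21} = 1/1048576.
By linearity of expectation: E[X] = C(15, 7) · 2^{1 − 21} = 6435 · 1/1048576 = 6435/1048576.
Numerically: E[X] ≈ 0.0061.

E[X] = C(15,7)·2^(1−C(7,2)) = 6435/1048576 ≈ 0.0061.


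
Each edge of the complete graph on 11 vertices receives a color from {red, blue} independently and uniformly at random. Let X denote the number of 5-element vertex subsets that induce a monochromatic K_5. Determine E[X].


Let X = Σ_S X_S over the C(11, 5) = 462 subsets S of size 5, where X_S = 1 if the K_5 on S is monochromatic.
For a fixed S, the K_5 on S has C(5, 2) = 10 edges. P[all 10 edges red] = (1/2)^10, and likewise for blue, so P[monochromatic] = 2·(1/2)^10 = 2^{1 − 10} = 1/512.
By linearity of expectation: E[X] = C(11, 5) · 2^{1 − 10} = 462 · 1/512 = 231/256.
Numerically: E[X] ≈ 0.90234.

E[X] = C(11,5)·2^(1−C(5,2)) = 231/256 ≈ 0.90234.


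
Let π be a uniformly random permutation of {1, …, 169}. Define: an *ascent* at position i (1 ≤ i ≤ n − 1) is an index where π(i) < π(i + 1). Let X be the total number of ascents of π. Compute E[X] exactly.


Write X = Σ X_I over i = 1, …, 168, with X_I the indicator of one ascent.
There are 168 indicators.
For each fixed i, the pair (π(i), π(i+1)) is a uniformly random ordered pair of distinct values from {1, …, 169}; by symmetry P[π(i) < π(i+1)] = 1/2.
By linearity: E[X] = 168 · (1/2) = (169 − 1) · (1/2) = 84 ≈ 84.000.

E[X] = 84 = 84.000.


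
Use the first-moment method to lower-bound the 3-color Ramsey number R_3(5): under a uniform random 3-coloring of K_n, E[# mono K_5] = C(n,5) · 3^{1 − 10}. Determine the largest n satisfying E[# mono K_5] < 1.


We need C(n, 5) · 3^{1 − 10} < 1, i.e. C(n, 5) < 3^{10 − 1} = 19683.
Check values of n near the boundary:
  n = 15: C(15, 5) = 3003; 3003 < 19683? YES
  n = 16: C(16, 5) = 4368; 4368 < 19683? YES
  n = 17: C(17, 5) = 6188; 6188 < 19683? YES
  n = 18: C(18, 5) = 8568; 8568 < 19683? YES
  n = 19: C(19, 5) = 11628; 11628 < 19683? YES
  n = 20: C(20, 5) = 15504; 15504 < 19683? YES
  n = 21: C(21, 5) = 20349; 20349 < 19683? NO
The largest n with C(n, 5) < 19683 is n = 20 (where E[X] = 5168/6561 ≈ 0.78768). Hence R_3(5) > 20, i.e. R_3(5) ≥ 21.

Largest n = 20; hence R_3(5) > 20.


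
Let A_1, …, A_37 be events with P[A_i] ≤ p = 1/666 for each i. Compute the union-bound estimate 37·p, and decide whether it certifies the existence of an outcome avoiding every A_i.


Union bound: P[∪_{i=1}^{37} A_i] ≤ Σ_i P[A_i] ≤ 37·p = 37·(1/666) = 1/18.
Numerically: 1/18 ≈ 0.05556.
Is 1/18 < 1? YES.
Since P[∪ A_i] ≤ 1/18 < 1, the complement has P[∩ A_i^c] ≥ 1 − 1/18 = 17/18 > 0, so some outcome avoids every A_i.

37·p = 1/18 ≈ 0.05556; existence CERTIFIED by the union bound.


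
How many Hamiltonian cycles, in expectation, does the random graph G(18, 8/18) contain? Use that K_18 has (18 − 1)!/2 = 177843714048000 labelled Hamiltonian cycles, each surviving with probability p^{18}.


K_18 has (18 − 1)!/2 = 177843714048000 labelled Hamiltonian cycles.
For each such Hamiltonian cycle H, let X_H = 1 if all 18 edges of H are present in G. Then P[X_H = 1] = p^{18} = (4/9)^{18} = 68719476736/150094635296999121.
Summing the indicators: E[X] = Σ_H E[X_H] = 177843714048000 · p^{18} = 177843714048000 · 68719476736/150094635296999121 = 16764508875398316032000/205891132094649.
Numerically: E[X] ≈ 8.142e+07.

E[X] = 177843714048000 · (4/9)^{18} = 16764508875398316032000/205891132094649 ≈ 8.142e+07.


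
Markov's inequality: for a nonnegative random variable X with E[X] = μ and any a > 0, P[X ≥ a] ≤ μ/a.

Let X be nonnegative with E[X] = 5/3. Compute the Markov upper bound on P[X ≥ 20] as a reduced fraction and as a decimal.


μ = E[X] = 5/3, a = 20.
Markov: P[X ≥ 20] ≤ μ/a = (5/3)/20 = 1/12.
Numerically: ≈ 0.08333.
(Since a = 20 > μ = 1.66667, the bound 1/12 is < 1 and informative.)

P[X ≥ 20] ≤ 1/12 ≈ 0.08333.


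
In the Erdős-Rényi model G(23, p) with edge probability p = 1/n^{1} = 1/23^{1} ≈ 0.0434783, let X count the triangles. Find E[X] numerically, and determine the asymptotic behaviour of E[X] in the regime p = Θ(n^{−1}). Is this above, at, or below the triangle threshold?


Number of potential triangles: C(23, 3) = 1771.
Each occurs with probability p³ ≈ (0.0434783)³ ≈ 8.21895291e-05.
By linearity: E[X] = C(23, 3)·p³ ≈ 1771 · 8.21895291e-05 ≈ 0.145558.
Here α = 1, so p = 1/n is exactly at the triangle threshold p ~ 1/n. Asymptotically E[X] → c³/6 = 1³/6 = 1/6 ≈ 0.166667, a bounded constant. In this regime the triangle count is asymptotically Poisson(c³/6).

E[X] ≈ 0.145558; in regime p = Θ(1/n^{1}) E[X] stays bounded (at the triangle threshold p ~ 1/n).


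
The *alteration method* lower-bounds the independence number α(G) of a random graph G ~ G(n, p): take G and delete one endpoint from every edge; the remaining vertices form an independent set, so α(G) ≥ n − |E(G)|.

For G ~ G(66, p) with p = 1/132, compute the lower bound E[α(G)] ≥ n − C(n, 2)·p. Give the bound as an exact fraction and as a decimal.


E[|E(G)|] = C(66, 2)·p = 2145 · (1/132) = 65/4.
E[α(G)] ≥ n − E[|E(G)|] = 66 − 65/4 = 199/4.
Numerically: ≈ 49.750.
(This is only a lower bound; the true E[α(G)] may be larger.)

E[α(G)] ≥ 199/4 ≈ 49.750.


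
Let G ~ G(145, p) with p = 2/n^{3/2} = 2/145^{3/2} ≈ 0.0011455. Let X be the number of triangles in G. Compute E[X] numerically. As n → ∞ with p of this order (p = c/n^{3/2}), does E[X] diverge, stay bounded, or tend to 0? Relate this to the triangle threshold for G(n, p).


Number of potential triangles: C(145, 3) = 497640.
Each occurs with probability p³ ≈ (0.0011455)³ ≈ 1.5029135e-09.
By linearity: E[X] = C(145, 3)·p³ ≈ 497640 · 1.5029135e-09 ≈ 0.00075.
Since α = 3/2 > 1, p = c/n^{3/2} = o(1/n) is below the triangle threshold p ~ 1/n. Asymptotically E[X] ~ (c³/6)·n^{3(1−α)} = (2³/6)·n^{-1.5} → 0, so by Markov's inequality G has no triangles w.h.p.

E[X] ≈ 0.00075; in regime p = Θ(1/n^{3/2}) E[X] tends to 0 (below the triangle threshold p ~ 1/n).


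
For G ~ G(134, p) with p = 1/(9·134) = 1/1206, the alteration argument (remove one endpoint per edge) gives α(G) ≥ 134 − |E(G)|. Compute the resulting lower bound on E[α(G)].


E[|E(G)|] = C(134, 2)·p = 8911 · (1/1206) = 133/18.
E[α(G)] ≥ n − E[|E(G)|] = 134 − 133/18 = 2279/18.
Numerically: ≈ 126.61111.
(This is only a lower bound; the true E[α(G)] may be larger.)

E[α(G)] ≥ 2279/18 ≈ 126.61111.


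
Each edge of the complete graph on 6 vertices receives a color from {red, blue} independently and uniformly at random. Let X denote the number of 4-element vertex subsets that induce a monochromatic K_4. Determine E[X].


Let X = Σ_S X_S over the C(6, 4) = 15 subsets S of size 4, where X_S = 1 if the K_4 on S is monochromatic.
For a fixed S, the K_4 on S has C(4, 2) = 6 edges. P[all 6 edges red] = (1/2)^6, and likewise for blue, so P[monochromatic] = 2·(1/2)^6 = 2^{1 − 6} = 1/32.
By linearity: E[X] = C(6, 4) · 2^{1 − 6} = 15 · 1/32 = 15/32.
Numerically: E[X] ≈ 0.46875.

E[X] = C(6,4)·2^(1−C(4,2)) = 15/32 ≈ 0.46875.


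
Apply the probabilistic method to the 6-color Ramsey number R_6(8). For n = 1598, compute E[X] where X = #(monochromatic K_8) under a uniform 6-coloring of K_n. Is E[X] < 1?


E[X] = C(1598, 8) · 6^{1 − 28} = 1036267977730442348529 · 6^{−27} = 1036267977730442348529/1023490369077469249536.
As a reduced fraction: E[X] = 115140886414493594281/113721152119718805504 ≈ 1.012.
Is E[X] < 1? NO.
Since E[X] ≥ 1, the first-moment bound is inconclusive at n = 1598; it does NOT by itself certify R_6(8) > 1598.

E[X] = 115140886414493594281/113721152119718805504 ≈ 1.012; E[X] ≥ 1; first-moment method inconclusive here.


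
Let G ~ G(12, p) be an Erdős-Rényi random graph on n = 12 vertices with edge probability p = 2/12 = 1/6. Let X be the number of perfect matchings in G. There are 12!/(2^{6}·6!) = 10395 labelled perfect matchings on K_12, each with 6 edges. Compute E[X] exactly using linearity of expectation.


K_12 has 12!/(2^{6}·6!) = 10395 labelled perfect matchings.
For each such perfect matching H, let X_H = 1 if all 6 edges of H are present in G. Then P[X_H = 1] = p^{6} = (1/6)^{6} = 1/46656.
By linearity of expectation: E[X] = Σ_H E[X_H] = 10395 · p^{6} = 10395 · 1/46656 = 385/1728.
Numerically: E[X] ≈ 0.2228.

E[X] = 10395 · (1/6)^{6} = 385/1728 ≈ 0.2228.


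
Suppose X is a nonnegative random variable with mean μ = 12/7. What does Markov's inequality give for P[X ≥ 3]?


μ = E[X] = 12/7, a = 3.
Markov: P[X ≥ 3] ≤ μ/a = (12/7)/3 = 4/7.
Numerically: ≈ 0.571429.
(Since a = 3 > μ = 1.714286, the bound 4/7 is < 1 and informative.)

P[X ≥ 3] ≤ 4/7 ≈ 0.571429.


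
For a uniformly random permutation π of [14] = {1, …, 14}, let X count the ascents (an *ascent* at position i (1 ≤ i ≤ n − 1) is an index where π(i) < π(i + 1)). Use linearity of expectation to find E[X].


Write X = Σ X_I over i = 1, …, 13, with X_I the indicator of one ascent.
There are 13 indicators.
For each fixed i, the pair (π(i), π(i+1)) is a uniformly random ordered pair of distinct values from {1, …, 14}; by symmetry P[π(i) < π(i+1)] = 1/2.
By linearity: E[X] = 13 · (1/2) = (14 − 1) · (1/2) = 13/2 ≈ 6.500000.

E[X] = 13/2 = 6.500000.


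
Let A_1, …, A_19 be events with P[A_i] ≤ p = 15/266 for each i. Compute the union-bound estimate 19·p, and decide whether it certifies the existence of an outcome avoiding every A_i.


Union bound: P[∪_{i=1}^{19} A_i] ≤ Σ_i P[A_i] ≤ 19·p = 19·(15/266) = 15/14.
Numerically: 15/14 ≈ 1.07143.
Is 15/14 < 1? NO.
Since the bound 15/14 is ≥ 1, the union bound is uninformative here; it does NOT by itself certify existence.

19·p = 15/14 ≈ 1.07143; existence NOT certified by the union bound.


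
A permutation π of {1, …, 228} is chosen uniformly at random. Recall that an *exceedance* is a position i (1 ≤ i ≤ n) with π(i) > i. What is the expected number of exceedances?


Write X = Σ_{i=1}^{228} X_i, where X_i = 1_{π(i) > i}.
For each fixed i, π(i) is uniform over {1, …, 228} (marginal of a uniform permutation), so P[π(i) > i] = (n − i)/n. Summing: Σ_{i=1}^{228} (n − i)/n = (0 + 1 + … + 227)/228 = 228(228 − 1)/(2·228) = (228 − 1)/2.
Hence E[X] = Σ_{i=1}^{228} (228 − i)/228 = 227/2 ≈ 113.500000.

E[X] = 227/2 = 113.500000.
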